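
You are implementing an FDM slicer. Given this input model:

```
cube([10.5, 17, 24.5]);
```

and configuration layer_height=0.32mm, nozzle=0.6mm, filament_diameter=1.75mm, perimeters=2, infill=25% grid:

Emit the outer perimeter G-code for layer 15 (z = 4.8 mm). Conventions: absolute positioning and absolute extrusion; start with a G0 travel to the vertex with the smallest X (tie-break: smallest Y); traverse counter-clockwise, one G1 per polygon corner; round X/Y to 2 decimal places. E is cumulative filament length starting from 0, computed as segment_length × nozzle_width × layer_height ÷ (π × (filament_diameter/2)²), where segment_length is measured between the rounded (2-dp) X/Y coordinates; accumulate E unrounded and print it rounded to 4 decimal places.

At z = 4.8 mm: the cube is present — its section is the full 10.5×17 rectangle. The outline is a single polygon with 4 vertices. Extrusion per mm of travel: 0.6 × 0.32 / (π × 0.875²) = 0.079824. Accumulating E over each segment gives final E = 4.3903.

G0 X0.00 Y0.00 Z4.80
G1 X10.50 Y0.00 E0.8382
G1 X10.50 Y17.00 E2.1952
G1 X0.00 Y17.00 E3.0333
G1 X0.00 Y0.00 E4.3903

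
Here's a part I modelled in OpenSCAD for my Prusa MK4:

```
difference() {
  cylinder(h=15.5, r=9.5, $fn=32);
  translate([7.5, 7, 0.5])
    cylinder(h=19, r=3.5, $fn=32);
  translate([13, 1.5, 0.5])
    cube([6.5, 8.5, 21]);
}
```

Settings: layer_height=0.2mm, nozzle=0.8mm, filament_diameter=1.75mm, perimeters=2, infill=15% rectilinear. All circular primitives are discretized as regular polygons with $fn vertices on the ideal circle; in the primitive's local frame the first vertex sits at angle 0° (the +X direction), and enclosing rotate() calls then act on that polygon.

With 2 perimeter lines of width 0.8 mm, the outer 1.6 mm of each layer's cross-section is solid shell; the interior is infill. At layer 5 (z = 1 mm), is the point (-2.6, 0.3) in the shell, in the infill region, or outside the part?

At z = 1 mm: the r=9.5 cylinder gives a regular 32-gon of circumradius 9.5 (constant along its height); the r=3.5 cylinder at (7.5, 7) contributes a regular 32-gon of circumradius 3.5; the cube at (13, 1.5) is present — its section is the full 6.5×8.5 rectangle; After the difference (first − rest): starting from the r=9.5 cylinder, the r=3.5 cylinder at (7.5, 7) partially overlaps it — only the 12.35 mm² overlap (of its 38.24 mm²) is removed, clipping the outline; the 6.5×8.5 cube at (13, 1.5) misses the remaining region (no effect) — 1 connected region. Overall, the cross-section is a single solid region. The nearest boundary edge runs (-9.50, 0.00)→(-9.32, 1.85); distance from the point to it = 6.84 mm. The point is inside the cross-section and 6.84 mm from the nearest boundary — more than the 1.6 mm shell width (2 × 0.8), so it's in the infill interior.

infill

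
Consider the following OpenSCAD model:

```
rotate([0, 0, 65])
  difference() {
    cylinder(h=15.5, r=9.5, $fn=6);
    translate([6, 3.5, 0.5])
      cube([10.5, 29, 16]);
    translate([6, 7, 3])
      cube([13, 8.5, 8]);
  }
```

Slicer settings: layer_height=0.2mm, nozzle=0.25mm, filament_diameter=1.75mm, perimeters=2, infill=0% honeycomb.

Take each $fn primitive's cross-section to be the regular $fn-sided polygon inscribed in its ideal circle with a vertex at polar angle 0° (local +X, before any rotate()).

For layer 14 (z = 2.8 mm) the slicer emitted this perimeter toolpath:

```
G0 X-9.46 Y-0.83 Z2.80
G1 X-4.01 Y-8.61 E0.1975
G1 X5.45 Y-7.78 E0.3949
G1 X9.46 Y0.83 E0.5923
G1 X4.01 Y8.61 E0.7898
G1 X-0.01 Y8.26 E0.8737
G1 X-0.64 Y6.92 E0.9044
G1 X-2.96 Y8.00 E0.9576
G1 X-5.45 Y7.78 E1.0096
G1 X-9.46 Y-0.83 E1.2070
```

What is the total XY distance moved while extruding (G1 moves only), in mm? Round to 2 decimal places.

Sum the Euclidean lengths of each G1 segment: total = 58.07 mm.

58.07 mm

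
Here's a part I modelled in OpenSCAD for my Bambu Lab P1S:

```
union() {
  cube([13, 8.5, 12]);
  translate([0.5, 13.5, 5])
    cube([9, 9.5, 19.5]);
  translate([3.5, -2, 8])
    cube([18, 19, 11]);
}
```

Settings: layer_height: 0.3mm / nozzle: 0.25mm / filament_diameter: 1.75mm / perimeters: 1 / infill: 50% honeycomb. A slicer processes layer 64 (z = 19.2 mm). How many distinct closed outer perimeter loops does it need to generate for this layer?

1

At z = 19.2 mm: the cube does not reach this height (z outside [0, 12]); the 9×9.5 cube at (0.5, 13.5) contributes its full rectangle; the cube at (3.5, -2) does not reach this height (z outside [8, 19]); Taking the union: only the 9×9.5 cube at (0.5, 13.5) is present, so the union is just that shape — 1 connected region. The result has 1 disconnected region.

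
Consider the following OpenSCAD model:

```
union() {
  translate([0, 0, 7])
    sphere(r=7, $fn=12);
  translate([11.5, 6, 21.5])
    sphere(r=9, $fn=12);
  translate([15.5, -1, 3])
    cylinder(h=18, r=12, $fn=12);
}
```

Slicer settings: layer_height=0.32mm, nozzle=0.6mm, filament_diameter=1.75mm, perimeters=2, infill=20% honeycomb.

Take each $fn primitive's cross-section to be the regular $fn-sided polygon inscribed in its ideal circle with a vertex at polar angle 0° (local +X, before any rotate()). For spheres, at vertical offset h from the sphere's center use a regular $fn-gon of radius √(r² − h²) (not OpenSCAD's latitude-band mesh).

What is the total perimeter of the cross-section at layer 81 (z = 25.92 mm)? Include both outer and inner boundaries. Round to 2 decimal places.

48.70 mm

At z = 25.92 mm: the sphere does not reach this height (|z−center|=18.920 > r=7); the sphere at (11.5, 6): section is a regular 12-gon, circumradius = √(r²−h²) = √(9²−4.42²) = 7.840 (perimeter = 2·12·7.840·sin(180°/12) = 48.70 mm); the cylinder at (15.5, -1) is absent (z outside [3, 21]); Merging all regions: only the r=9 sphere at (11.5, 6) is present, so the union is just that shape — boundary = 48.70 mm. Overall, the cross-section is a single solid region. Total boundary length (outer) = 48.70 mm.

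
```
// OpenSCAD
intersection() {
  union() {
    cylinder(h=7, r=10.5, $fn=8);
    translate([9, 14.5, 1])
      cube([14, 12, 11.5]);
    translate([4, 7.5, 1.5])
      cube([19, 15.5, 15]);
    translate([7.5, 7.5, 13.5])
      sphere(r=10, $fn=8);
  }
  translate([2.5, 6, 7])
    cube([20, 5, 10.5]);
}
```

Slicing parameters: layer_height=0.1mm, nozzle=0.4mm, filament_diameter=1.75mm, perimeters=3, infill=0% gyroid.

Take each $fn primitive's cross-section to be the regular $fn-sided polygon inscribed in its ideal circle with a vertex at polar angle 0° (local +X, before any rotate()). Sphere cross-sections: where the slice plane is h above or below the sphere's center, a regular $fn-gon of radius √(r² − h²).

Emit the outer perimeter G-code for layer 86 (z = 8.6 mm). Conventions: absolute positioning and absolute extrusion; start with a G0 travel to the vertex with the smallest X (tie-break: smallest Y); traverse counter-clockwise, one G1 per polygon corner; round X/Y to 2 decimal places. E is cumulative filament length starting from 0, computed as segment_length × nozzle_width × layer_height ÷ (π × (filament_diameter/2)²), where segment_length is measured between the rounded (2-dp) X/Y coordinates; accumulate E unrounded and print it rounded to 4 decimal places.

G0 X2.50 Y6.00 Z8.60
G1 X15.60 Y6.00 E0.2179
G1 X16.22 Y7.50 E0.2448
G1 X22.50 Y7.50 E0.3493
G1 X22.50 Y11.00 E0.4075
G1 X2.50 Y11.00 E0.7401
G1 X2.50 Y6.00 E0.8232

At z = 8.6 mm: the cylinder is not intersected at this z (z outside [0, 7]); the cube at (9, 14.5) is present — its section is the full 14×12 rectangle; the cube at (4, 7.5) (footprint 19×15.5) is included at this height; the r=10 sphere at (7.5, 7.5) slices to a regular 8-gon of circumradius 8.717 (√(r²−h²) with h=4.9 from center); Taking the union: the regions partially overlap (shared area 200.71 mm²), so overlapping operands fuse into one piece — 1 connected region; the cube at (2.5, 6) (footprint 20×5) is included at this height; After intersecting: the 20×5 cube at (2.5, 6) partially overlaps that combined region; clipping to the common part keeps 90.11 mm² — 1 connected region. The outline is a single polygon with 6 vertices. Extrusion per mm of travel: 0.4 × 0.1 / (π × 0.875²) = 0.016630. Accumulating E over each segment gives final E = 0.8232.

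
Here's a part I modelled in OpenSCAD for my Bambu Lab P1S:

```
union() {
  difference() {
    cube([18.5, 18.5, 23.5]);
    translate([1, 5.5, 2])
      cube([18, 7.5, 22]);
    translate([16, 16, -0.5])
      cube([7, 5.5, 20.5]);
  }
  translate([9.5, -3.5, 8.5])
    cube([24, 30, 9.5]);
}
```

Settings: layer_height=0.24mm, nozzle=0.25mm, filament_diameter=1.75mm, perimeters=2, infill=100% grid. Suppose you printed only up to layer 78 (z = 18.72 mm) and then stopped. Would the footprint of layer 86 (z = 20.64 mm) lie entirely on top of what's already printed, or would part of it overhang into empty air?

Compare the two slices. At z = 18.72: the 18.5×18.5 cube contributes its full rectangle (area 342.25 mm²); the cube at (1, 5.5) is present — its section is the full 18×7.5 rectangle (area 135.00 mm²); the cube at (16, 16) (footprint 7×5.5) is included at this height (area 38.50 mm²); After the difference (first − rest): starting from the 18.5×18.5 cube (342.25 mm²), the 18×7.5 cube at (1, 5.5) partially overlaps it — only the 131.25 mm² overlap (of its 135.00 mm²) is removed, clipping the outline; the 7×5.5 cube at (16, 16) partially overlaps it — only the 6.25 mm² overlap (of its 38.50 mm²) is removed, clipping the outline — area = 204.75 mm²; the cube at (9.5, -3.5) is not intersected at this z (z outside [8.5, 18]); Combining (union): only the result so far is present, so the union is just that shape — area = 204.75 mm². At z = 20.64: the cube is present — its section is the full 18.5×18.5 rectangle (area 342.25 mm²); the 18×7.5 cube at (1, 5.5) contributes its full rectangle (area 135.00 mm²); the cube at (16, 16) does not reach this height (z outside [-0.5, 20]); Taking the first minus the rest: starting from the 18.5×18.5 cube (342.25 mm²), the 18×7.5 cube at (1, 5.5) partially overlaps it — only the 131.25 mm² overlap (of its 135.00 mm²) is removed, clipping the outline — area = 211.00 mm²; the cube at (9.5, -3.5) does not reach this height (z outside [8.5, 18]); Merging all regions: only the result so far is present, so the union is just that shape — area = 211.00 mm². Checking containment: at z = 20.64 the cross-section extends beyond the z = 18.72 cross-section by about 6.25 mm².

part overhangs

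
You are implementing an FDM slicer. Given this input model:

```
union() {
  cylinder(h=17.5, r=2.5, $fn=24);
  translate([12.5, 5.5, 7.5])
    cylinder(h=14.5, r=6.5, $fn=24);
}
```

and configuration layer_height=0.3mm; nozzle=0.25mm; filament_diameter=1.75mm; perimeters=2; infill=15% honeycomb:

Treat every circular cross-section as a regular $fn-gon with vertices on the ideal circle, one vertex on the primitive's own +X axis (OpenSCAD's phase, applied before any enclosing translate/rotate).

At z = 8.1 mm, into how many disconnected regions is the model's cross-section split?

2

At z = 8.1 mm: the r=2.5 cylinder gives a regular 24-gon of circumradius 2.5 (constant along its height); the cylinder at (12.5, 5.5): section is a regular 24-gon, circumradius r=6.5; Merging all regions: the 2 present regions are separate (no shared area or edge), so areas and boundary lengths simply add and each stays a separate island — 2 connected regions. The result has 2 disconnected regions.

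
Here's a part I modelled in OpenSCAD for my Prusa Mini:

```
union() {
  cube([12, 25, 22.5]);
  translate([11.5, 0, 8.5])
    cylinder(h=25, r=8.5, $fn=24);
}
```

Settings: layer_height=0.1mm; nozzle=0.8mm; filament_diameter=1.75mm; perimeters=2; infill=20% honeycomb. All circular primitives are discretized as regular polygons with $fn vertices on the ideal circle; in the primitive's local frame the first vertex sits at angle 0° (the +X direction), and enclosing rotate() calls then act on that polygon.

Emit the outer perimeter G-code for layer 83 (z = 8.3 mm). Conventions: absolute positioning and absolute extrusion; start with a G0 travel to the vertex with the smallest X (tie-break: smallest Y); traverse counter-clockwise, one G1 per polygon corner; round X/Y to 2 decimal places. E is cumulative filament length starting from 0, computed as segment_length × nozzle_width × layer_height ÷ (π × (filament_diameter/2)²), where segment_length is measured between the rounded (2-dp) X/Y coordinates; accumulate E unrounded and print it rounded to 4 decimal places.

G0 X0.00 Y0.00 Z8.30
G1 X12.00 Y0.00 E0.3991
G1 X12.00 Y25.00 E1.2306
G1 X0.00 Y25.00 E1.6297
G1 X0.00 Y0.00 E2.4612

At z = 8.3 mm: the 12×25 cube contributes its full rectangle; the cylinder at (11.5, 0) is absent (z outside [8.5, 33.5]); Taking the union: only the 12×25 cube is present, so the union is just that shape — 1 connected region. The outline is a single polygon with 4 vertices. Extrusion per mm of travel: 0.8 × 0.1 / (π × 0.875²) = 0.033260. Accumulating E over each segment gives final E = 2.4612.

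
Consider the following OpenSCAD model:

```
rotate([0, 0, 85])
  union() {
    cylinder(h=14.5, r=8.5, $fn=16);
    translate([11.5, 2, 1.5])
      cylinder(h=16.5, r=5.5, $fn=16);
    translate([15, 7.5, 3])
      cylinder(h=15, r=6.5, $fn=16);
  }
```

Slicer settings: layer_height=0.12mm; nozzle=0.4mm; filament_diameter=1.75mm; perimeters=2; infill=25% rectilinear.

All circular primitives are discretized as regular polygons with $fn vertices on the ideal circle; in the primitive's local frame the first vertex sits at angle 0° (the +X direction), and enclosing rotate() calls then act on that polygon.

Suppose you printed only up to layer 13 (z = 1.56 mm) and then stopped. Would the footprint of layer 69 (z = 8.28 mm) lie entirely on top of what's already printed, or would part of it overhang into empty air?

Compare the two slices. At z = 1.56: the r=8.5 cylinder gives a regular 16-gon of circumradius 8.5 (constant along its height) (area = (16/2)·8.500²·sin(360°/16) = 221.19 mm²); the cylinder at (11.5, 2): section is a regular 16-gon, circumradius r=5.5 (area = (16/2)·5.500²·sin(360°/16) = 92.61 mm²); the cylinder at (15, 7.5) does not reach this height (z outside [3, 18]); Taking the union: the regions partially overlap — summed areas 313.80 mm² minus the doubly-counted overlap 10.45 mm² gives 303.35 mm² — area = 303.35 mm²; (whole slice rotated 85° about Z — lengths, areas and connectivity unchanged). At z = 8.28: the r=8.5 cylinder gives a regular 16-gon of circumradius 8.5 (constant along its height) (area = (16/2)·8.500²·sin(360°/16) = 221.19 mm²); the r=5.5 cylinder at (11.5, 2) gives a regular 16-gon of circumradius 5.5 (constant along its height) (area = (16/2)·5.500²·sin(360°/16) = 92.61 mm²); the cylinder at (15, 7.5): section is a regular 16-gon, circumradius r=6.5 (area = (16/2)·6.500²·sin(360°/16) = 129.35 mm²); Combining (union): the regions partially overlap — summed areas 443.15 mm² minus the doubly-counted overlap 47.26 mm² gives 395.89 mm² — area = 395.89 mm²; (rotated 85° about Z; rotation is an isometry so areas/perimeters/island counts are preserved). Checking containment: at z = 8.28 the cross-section extends beyond the z = 1.56 cross-section by about 92.54 mm².

part overhangs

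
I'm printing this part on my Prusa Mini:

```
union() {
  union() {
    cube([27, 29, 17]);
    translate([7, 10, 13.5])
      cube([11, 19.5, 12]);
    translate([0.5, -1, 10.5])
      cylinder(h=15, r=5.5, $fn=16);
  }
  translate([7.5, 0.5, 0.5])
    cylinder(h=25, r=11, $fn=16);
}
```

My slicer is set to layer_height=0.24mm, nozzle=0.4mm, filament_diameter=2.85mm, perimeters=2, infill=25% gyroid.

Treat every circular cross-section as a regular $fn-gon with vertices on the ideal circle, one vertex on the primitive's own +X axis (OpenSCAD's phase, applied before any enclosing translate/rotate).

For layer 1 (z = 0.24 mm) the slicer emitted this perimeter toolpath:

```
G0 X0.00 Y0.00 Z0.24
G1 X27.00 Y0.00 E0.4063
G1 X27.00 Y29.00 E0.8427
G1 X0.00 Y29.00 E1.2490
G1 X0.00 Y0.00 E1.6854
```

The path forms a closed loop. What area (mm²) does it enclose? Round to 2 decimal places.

Apply the shoelace formula to the sequence of (X, Y) vertices; enclosed area = 783.00 mm².

783.00 mm²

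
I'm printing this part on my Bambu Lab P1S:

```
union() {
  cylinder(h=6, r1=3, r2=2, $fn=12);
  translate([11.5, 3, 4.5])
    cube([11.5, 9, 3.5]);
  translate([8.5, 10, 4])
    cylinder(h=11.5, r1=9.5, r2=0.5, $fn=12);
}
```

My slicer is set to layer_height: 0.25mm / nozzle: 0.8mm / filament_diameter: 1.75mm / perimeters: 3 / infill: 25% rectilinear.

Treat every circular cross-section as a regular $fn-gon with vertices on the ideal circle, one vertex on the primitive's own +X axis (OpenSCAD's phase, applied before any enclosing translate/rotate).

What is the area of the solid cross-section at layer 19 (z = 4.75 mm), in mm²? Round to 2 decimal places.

At z = 4.75 mm: the cone: at t=0.792 of its height the radius interpolates to r₁+(r₂−r₁)t = 2.208, giving a regular 12-gon of that circumradius (area = (12/2)·2.208²·sin(360°/12) = 14.63 mm²); the 11.5×9 cube at (11.5, 3) contributes its full rectangle (area 103.50 mm²); the cone at (8.5, 10): at t=0.065 of its height the radius interpolates to r₁+(r₂−r₁)t = 8.913, giving a regular 12-gon of that circumradius (area = (12/2)·8.913²·sin(360°/12) = 238.33 mm²); Merging all regions: the regions partially overlap — summed areas 356.46 mm² minus the doubly-counted overlap 43.75 mm² gives 312.71 mm² — area = 312.71 mm². Overall, the cross-section has 2 separate islands. Net area = 312.71 mm².

312.71 mm²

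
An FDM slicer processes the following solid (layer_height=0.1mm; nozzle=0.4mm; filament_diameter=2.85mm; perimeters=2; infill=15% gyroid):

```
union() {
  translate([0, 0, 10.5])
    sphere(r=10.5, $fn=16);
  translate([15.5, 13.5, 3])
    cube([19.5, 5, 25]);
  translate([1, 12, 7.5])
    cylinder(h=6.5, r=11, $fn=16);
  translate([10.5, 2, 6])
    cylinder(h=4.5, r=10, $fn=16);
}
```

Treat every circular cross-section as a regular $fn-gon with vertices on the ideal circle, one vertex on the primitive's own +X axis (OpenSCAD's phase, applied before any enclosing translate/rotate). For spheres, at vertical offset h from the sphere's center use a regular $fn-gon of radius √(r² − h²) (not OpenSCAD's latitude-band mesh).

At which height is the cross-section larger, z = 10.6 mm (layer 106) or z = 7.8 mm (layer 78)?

Layer 106 (z = 10.6): the r=10.5 sphere contributes a regular 16-gon of circumradius √(10.5²−0.1²) = 10.500 (area = (16/2)·10.500²·sin(360°/16) = 337.50 mm²); the 19.5×5 cube at (15.5, 13.5) contributes its full rectangle (area 97.50 mm²); the cylinder at (1, 12): section is a regular 16-gon, circumradius r=11 (area = (16/2)·11.000²·sin(360°/16) = 370.44 mm²); the cylinder at (10.5, 2) is absent (z outside [6, 10.5]); Combining (union): the regions partially overlap — summed areas 805.43 mm² minus the doubly-counted overlap 112.63 mm² gives 692.80 mm² — area = 692.80 mm². So its area = 692.80 mm². Layer 78 (z = 7.8): the r=10.5 sphere contributes a regular 16-gon of circumradius √(10.5²−2.7²) = 10.147 (area = (16/2)·10.147²·sin(360°/16) = 315.21 mm²); the cube at (15.5, 13.5) is present — its section is the full 19.5×5 rectangle (area 97.50 mm²); the cylinder at (1, 12): section is a regular 16-gon, circumradius r=11 (area = (16/2)·11.000²·sin(360°/16) = 370.44 mm²); the r=10 cylinder at (10.5, 2) gives a regular 16-gon of circumradius 10 (constant along its height) (area = (16/2)·10.000²·sin(360°/16) = 306.15 mm²); Combining (union): the regions partially overlap — summed areas 1089.29 mm² minus the doubly-counted overlap 245.91 mm² gives 843.38 mm² — area = 843.38 mm². So its area = 843.38 mm². Layer 78 is larger (843.38 vs 692.80 mm²).

layer 78 (z = 7.8 mm)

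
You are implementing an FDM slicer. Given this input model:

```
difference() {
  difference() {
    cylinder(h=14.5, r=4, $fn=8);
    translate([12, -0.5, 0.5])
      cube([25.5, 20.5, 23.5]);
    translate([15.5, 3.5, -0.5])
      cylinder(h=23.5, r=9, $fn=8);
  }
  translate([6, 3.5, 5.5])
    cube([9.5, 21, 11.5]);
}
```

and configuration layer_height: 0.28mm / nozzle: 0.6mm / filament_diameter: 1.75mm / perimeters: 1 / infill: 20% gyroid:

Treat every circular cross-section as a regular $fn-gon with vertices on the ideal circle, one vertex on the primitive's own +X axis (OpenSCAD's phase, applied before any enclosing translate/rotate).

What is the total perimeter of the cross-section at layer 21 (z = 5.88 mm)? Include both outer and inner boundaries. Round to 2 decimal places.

24.49 mm

At z = 5.88 mm: the cylinder: section is a regular 8-gon, circumradius r=4 (perimeter = 2·8·4.000·sin(180°/8) = 24.49 mm); the cube at (12, -0.5) (footprint 25.5×20.5) is included at this height (perimeter 92.00 mm); the r=9 cylinder at (15.5, 3.5) contributes a regular 8-gon of circumradius 9 (perimeter = 2·8·9.000·sin(180°/8) = 55.11 mm); Subtracting the remaining from the first: starting from the r=4 cylinder, the 25.5×20.5 cube at (12, -0.5) misses the remaining region (no effect); the r=9 cylinder at (15.5, 3.5) misses the remaining region (no effect) — boundary = 24.49 mm; the cube at (6, 3.5) (footprint 9.5×21) is included at this height (perimeter 61.00 mm); Subtracting the remaining from the first: starting from the result so far, the 9.5×21 cube at (6, 3.5) misses the remaining region (no effect) — boundary = 24.49 mm. Overall, the cross-section is a single solid region. Total boundary length (outer) = 24.49 mm.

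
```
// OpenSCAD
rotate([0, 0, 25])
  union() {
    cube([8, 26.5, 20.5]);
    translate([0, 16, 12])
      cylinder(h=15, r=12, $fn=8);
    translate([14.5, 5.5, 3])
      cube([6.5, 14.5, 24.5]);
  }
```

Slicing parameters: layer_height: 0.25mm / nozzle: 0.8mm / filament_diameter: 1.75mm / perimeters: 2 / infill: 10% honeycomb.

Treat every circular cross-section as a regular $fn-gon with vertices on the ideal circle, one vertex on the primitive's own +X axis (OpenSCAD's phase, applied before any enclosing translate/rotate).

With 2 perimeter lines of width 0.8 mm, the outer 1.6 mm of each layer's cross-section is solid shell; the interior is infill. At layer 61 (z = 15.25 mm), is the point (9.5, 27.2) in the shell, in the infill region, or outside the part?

outside

At z = 15.25 mm: the cube is present — its section is the full 8×26.5 rectangle; the r=12 cylinder at (0, 16) contributes a regular 8-gon of circumradius 12; the cube at (14.5, 5.5) is present — its section is the full 6.5×14.5 rectangle; Taking the union: the regions partially overlap (shared area 162.77 mm²), so overlapping operands fuse into one piece — 2 connected regions; (whole slice rotated 25° about Z — lengths, areas and connectivity unchanged). Overall, the cross-section has 2 separate islands. Undo the 25° rotation: the query point maps to (20.105, 20.637) in the un-rotated model frame. The nearest boundary edge runs (14.50, 20.00)→(21.00, 20.00); distance from the point to it = 0.64 mm. The point is not inside any of the regions above, so it lies outside the cross-section (0.64 mm from the nearest boundary).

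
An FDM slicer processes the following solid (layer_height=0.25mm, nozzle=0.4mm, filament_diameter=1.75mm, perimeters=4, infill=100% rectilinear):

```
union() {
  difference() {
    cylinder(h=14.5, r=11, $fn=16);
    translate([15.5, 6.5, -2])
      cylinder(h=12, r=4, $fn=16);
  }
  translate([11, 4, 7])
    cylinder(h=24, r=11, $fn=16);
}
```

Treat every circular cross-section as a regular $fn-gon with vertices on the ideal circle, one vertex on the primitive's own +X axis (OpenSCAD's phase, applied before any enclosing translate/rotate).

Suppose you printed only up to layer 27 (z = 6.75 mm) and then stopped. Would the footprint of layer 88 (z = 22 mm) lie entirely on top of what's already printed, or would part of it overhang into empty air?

part overhangs

Compare the two slices. At z = 6.75: the r=11 cylinder contributes a regular 16-gon of circumradius 11 (area = (16/2)·11.000²·sin(360°/16) = 370.44 mm²); the r=4 cylinder at (15.5, 6.5) contributes a regular 16-gon of circumradius 4 (area = (16/2)·4.000²·sin(360°/16) = 48.98 mm²); After the difference (first − rest): starting from the r=11 cylinder (370.44 mm²), the r=4 cylinder at (15.5, 6.5) misses the remaining region (no effect) — area = 370.44 mm²; the cylinder at (11, 4) is not intersected at this z (z outside [7, 31]); Combining (union): only that combined region is present, so the union is just that shape — area = 370.44 mm². At z = 22: the cylinder does not reach this height (z outside [0, 14.5]); the cylinder at (15.5, 6.5) is not intersected at this z (z outside [-2, 10]); Subtracting the remaining from the first: the first operand is absent here, so nothing remains; the r=11 cylinder at (11, 4) gives a regular 16-gon of circumradius 11 (constant along its height) (area = (16/2)·11.000²·sin(360°/16) = 370.44 mm²); Combining (union): only the r=11 cylinder at (11, 4) is present, so the union is just that shape — area = 370.44 mm². Checking containment: at z = 22 the cross-section extends beyond the z = 6.75 cross-section by about 241.34 mm².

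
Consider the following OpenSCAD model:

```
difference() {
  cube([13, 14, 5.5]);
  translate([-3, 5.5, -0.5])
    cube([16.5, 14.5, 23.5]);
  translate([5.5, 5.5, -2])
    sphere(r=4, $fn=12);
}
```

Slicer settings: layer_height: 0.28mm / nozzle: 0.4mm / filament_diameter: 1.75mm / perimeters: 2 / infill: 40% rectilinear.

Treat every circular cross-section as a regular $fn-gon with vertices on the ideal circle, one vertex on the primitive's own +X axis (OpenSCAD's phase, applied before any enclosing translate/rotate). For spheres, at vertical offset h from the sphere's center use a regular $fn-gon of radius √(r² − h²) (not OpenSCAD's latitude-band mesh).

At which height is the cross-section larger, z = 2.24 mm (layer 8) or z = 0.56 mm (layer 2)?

Layer 8 (z = 2.24): the 13×14 cube contributes its full rectangle (area 182.00 mm²); the 16.5×14.5 cube at (-3, 5.5) contributes its full rectangle (area 239.25 mm²); the sphere at (5.5, 5.5) is absent (|z−center|=4.240 > r=4); After the difference (first − rest): starting from the 13×14 cube (182.00 mm²), the 16.5×14.5 cube at (-3, 5.5) partially overlaps it — only the 110.50 mm² overlap (of its 239.25 mm²) is removed, clipping the outline — area = 71.50 mm². So its area = 71.50 mm². Layer 2 (z = 0.56): the 13×14 cube contributes its full rectangle (area 182.00 mm²); the cube at (-3, 5.5) is present — its section is the full 16.5×14.5 rectangle (area 239.25 mm²); the r=4 sphere at (5.5, 5.5) contributes a regular 12-gon of circumradius √(4²−2.56²) = 3.073 (area = (12/2)·3.073²·sin(360°/12) = 28.34 mm²); Subtracting the remaining from the first: starting from the 13×14 cube (182.00 mm²), the 16.5×14.5 cube at (-3, 5.5) partially overlaps it — only the 110.50 mm² overlap (of its 239.25 mm²) is removed, clipping the outline; the r=4 sphere at (5.5, 5.5) partially overlaps it — only the 14.17 mm² overlap (of its 28.34 mm²) is removed, clipping the outline — area = 57.33 mm². So its area = 57.33 mm². Layer 8 is larger (71.50 vs 57.33 mm²).

layer 8 (z = 2.24 mm)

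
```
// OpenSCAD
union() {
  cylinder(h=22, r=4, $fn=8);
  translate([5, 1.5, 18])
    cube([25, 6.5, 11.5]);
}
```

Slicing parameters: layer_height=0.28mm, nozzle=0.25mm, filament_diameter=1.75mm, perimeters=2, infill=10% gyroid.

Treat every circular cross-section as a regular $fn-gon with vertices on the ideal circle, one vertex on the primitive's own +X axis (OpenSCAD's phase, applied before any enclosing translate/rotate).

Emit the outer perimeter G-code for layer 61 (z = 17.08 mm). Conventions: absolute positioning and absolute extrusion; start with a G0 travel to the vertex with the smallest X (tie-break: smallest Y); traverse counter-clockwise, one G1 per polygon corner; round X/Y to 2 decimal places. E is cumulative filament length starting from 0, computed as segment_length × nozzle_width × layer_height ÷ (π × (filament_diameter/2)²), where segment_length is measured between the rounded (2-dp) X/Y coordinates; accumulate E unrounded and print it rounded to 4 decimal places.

G0 X-4.00 Y0.00 Z17.08
G1 X-2.83 Y-2.83 E0.0891
G1 X0.00 Y-4.00 E0.1782
G1 X2.83 Y-2.83 E0.2674
G1 X4.00 Y0.00 E0.3565
G1 X2.83 Y2.83 E0.4456
G1 X0.00 Y4.00 E0.5347
G1 X-2.83 Y2.83 E0.6239
G1 X-4.00 Y0.00 E0.7130

At z = 17.08 mm: the cylinder: section is a regular 8-gon, circumradius r=4; the cube at (5, 1.5) is not intersected at this z (z outside [18, 29.5]); Merging all regions: only the r=4 cylinder is present, so the union is just that shape — 1 connected region. The outline is a single polygon with 8 vertices. Extrusion per mm of travel: 0.25 × 0.28 / (π × 0.875²) = 0.029103. Accumulating E over each segment gives final E = 0.7130.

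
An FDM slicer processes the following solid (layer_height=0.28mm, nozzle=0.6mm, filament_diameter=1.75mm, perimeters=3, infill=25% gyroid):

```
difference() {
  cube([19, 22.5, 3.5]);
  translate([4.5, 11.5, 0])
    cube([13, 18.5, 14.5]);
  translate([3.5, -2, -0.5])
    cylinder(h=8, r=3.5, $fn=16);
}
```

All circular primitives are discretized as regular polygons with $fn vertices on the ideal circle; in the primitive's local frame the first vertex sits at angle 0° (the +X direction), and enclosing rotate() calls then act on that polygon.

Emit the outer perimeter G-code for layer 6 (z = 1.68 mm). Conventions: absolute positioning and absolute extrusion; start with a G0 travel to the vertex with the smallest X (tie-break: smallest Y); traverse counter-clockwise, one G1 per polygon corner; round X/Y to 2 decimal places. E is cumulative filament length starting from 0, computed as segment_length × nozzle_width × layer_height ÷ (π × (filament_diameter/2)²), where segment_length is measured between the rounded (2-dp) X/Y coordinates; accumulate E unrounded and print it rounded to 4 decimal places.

G0 X0.00 Y0.00 Z1.68
G1 X0.71 Y0.00 E0.0496
G1 X1.03 Y0.47 E0.0893
G1 X2.16 Y1.23 E0.1844
G1 X3.50 Y1.50 E0.2799
G1 X4.84 Y1.23 E0.3754
G1 X5.97 Y0.47 E0.4705
G1 X6.29 Y0.00 E0.5102
G1 X19.00 Y0.00 E1.3979
G1 X19.00 Y22.50 E2.9695
G1 X17.50 Y22.50 E3.0743
G1 X17.50 Y11.50 E3.8426
G1 X4.50 Y11.50 E4.7506
G1 X4.50 Y22.50 E5.5189
G1 X0.00 Y22.50 E5.8332
G1 X0.00 Y0.00 E7.4047

At z = 1.68 mm: the cube is present — its section is the full 19×22.5 rectangle; the cube at (4.5, 11.5) (footprint 13×18.5) is included at this height; the r=3.5 cylinder at (3.5, -2) gives a regular 16-gon of circumradius 3.5 (constant along its height); Taking the first minus the rest: starting from the 19×22.5 cube, the 13×18.5 cube at (4.5, 11.5) partially overlaps it — only the 143.00 mm² overlap (of its 240.50 mm²) is removed, clipping the outline; the r=3.5 cylinder at (3.5, -2) partially overlaps it — only the 5.75 mm² overlap (of its 37.50 mm²) is removed, clipping the outline — 1 connected region. The outline is a single polygon with 15 vertices. Extrusion per mm of travel: 0.6 × 0.28 / (π × 0.875²) = 0.069846. Accumulating E over each segment gives final E = 7.4047.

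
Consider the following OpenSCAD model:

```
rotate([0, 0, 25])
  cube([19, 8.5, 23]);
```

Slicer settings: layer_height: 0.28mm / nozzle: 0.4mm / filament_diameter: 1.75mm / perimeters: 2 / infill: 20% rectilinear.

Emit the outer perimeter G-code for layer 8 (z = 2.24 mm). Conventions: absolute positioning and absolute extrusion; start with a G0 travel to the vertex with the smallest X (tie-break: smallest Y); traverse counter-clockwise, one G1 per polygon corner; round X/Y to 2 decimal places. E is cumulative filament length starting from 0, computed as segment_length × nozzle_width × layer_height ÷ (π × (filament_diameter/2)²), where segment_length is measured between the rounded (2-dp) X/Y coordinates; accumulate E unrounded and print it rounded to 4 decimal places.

G0 X-3.59 Y7.70 Z2.24
G1 X0.00 Y0.00 E0.3956
G1 X17.22 Y8.03 E1.2803
G1 X13.63 Y15.73 E1.6759
G1 X-3.59 Y7.70 E2.5607

At z = 2.24 mm: the 19×8.5 cube contributes its full rectangle; (whole slice rotated 25° about Z — lengths, areas and connectivity unchanged). The outline is a single polygon with 4 vertices. Extrusion per mm of travel: 0.4 × 0.28 / (π × 0.875²) = 0.046564. Accumulating E over each segment gives final E = 2.5607.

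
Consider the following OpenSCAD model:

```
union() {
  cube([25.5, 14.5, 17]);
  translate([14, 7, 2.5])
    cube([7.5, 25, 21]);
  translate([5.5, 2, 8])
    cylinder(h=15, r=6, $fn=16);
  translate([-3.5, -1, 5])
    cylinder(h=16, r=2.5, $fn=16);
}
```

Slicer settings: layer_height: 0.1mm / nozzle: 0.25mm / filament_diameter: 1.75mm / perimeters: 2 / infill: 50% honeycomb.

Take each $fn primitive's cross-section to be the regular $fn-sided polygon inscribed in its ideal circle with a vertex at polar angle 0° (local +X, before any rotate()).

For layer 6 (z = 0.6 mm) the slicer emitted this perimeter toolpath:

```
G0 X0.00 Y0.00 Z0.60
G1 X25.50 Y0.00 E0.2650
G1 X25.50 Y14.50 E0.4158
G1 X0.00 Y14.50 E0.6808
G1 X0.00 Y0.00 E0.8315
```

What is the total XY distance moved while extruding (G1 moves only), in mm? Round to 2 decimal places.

Sum the Euclidean lengths of each G1 segment: total = 80.00 mm.

80.00 mm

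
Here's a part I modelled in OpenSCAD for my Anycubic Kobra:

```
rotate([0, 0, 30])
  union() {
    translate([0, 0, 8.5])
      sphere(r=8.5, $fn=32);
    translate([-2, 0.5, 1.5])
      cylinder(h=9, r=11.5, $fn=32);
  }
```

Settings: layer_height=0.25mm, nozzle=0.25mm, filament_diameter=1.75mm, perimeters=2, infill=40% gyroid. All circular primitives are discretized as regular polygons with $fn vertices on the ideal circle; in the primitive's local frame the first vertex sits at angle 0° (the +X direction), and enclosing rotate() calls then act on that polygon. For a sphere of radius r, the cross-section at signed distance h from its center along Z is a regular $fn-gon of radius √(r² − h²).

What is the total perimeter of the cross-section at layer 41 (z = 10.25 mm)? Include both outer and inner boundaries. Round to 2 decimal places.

At z = 10.25 mm: the r=8.5 sphere contributes a regular 32-gon of circumradius √(8.5²−1.75²) = 8.318 (perimeter = 2·32·8.318·sin(180°/32) = 52.18 mm); the r=11.5 cylinder at (-2, 0.5) gives a regular 32-gon of circumradius 11.5 (constant along its height) (perimeter = 2·32·11.500·sin(180°/32) = 72.14 mm); Merging all regions: the r=8.5 sphere lies entirely inside the r=11.5 cylinder at (-2, 0.5), so the union is just the r=11.5 cylinder at (-2, 0.5) — boundary = 72.14 mm; (rotated 30° about Z; rotation is an isometry so areas/perimeters/island counts are preserved). Overall, the cross-section is a single solid region. Total boundary length (outer) = 72.14 mm.

72.14 mm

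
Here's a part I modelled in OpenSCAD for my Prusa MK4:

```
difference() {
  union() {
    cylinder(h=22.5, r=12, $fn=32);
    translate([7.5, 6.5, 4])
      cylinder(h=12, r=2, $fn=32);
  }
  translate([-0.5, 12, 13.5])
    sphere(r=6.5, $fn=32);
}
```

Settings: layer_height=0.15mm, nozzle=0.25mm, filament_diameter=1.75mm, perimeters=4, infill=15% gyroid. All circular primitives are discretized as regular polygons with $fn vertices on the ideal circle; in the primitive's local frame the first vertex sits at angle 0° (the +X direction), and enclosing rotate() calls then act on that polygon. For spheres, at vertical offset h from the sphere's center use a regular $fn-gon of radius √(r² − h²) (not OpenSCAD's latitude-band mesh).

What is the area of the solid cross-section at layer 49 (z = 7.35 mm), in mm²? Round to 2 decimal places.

At z = 7.35 mm: the r=12 cylinder contributes a regular 32-gon of circumradius 12 (area = (32/2)·12.000²·sin(360°/32) = 449.49 mm²); the r=2 cylinder at (7.5, 6.5) contributes a regular 32-gon of circumradius 2 (area = (32/2)·2.000²·sin(360°/32) = 12.49 mm²); Taking the union: the r=2 cylinder at (7.5, 6.5) lies entirely inside the r=12 cylinder, so the union is just the r=12 cylinder — area = 449.49 mm²; the r=6.5 sphere at (-0.5, 12) contributes a regular 32-gon of circumradius √(6.5²−6.15²) = 2.104 (area = (32/2)·2.104²·sin(360°/32) = 13.82 mm²); Taking the first minus the rest: starting from the result so far (449.49 mm²), the r=6.5 sphere at (-0.5, 12) partially overlaps it — only the 6.45 mm² overlap (of its 13.82 mm²) is removed, clipping the outline — area = 443.04 mm². Overall, the cross-section is a single solid region. Net area = 443.04 mm².

443.04 mm²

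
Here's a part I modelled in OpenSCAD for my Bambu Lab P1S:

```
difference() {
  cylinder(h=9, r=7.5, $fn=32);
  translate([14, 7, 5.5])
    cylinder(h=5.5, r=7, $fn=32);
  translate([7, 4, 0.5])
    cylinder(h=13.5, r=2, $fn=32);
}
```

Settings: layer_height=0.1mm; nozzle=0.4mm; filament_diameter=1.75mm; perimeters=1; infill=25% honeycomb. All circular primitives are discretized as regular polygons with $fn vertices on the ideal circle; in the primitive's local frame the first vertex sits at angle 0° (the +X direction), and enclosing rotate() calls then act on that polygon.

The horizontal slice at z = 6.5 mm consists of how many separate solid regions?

At z = 6.5 mm: the cylinder: section is a regular 32-gon, circumradius r=7.5; the r=7 cylinder at (14, 7) gives a regular 32-gon of circumradius 7 (constant along its height); the cylinder at (7, 4): section is a regular 32-gon, circumradius r=2; Subtracting the remaining from the first: starting from the r=7.5 cylinder, the r=7 cylinder at (14, 7) misses the remaining region (no effect); the r=2 cylinder at (7, 4) partially overlaps it — only the 3.64 mm² overlap (of its 12.49 mm²) is removed, clipping the outline — 1 connected region. The result has 1 disconnected region.

1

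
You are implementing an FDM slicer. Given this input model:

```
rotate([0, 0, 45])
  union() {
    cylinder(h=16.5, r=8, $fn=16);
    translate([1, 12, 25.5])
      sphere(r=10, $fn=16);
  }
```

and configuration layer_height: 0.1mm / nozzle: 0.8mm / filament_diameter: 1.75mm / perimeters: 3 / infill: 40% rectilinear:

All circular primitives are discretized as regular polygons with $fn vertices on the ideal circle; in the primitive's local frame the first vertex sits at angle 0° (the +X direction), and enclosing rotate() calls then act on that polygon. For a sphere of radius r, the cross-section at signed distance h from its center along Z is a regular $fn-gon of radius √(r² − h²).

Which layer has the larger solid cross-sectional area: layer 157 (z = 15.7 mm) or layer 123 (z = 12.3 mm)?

Layer 157 (z = 15.7): the cylinder: section is a regular 16-gon, circumradius r=8 (area = (16/2)·8.000²·sin(360°/16) = 195.93 mm²); the sphere at (1, 12): section is a regular 16-gon, circumradius = √(r²−h²) = √(10²−9.8²) = 1.990 (area = (16/2)·1.990²·sin(360°/16) = 12.12 mm²); Combining (union): the 2 present regions are separate (no shared area or edge), so areas and boundary lengths simply add and each stays a separate island — area = 208.06 mm²; (rotated 45° about Z; rotation is an isometry so areas/perimeters/island counts are preserved). So its area = 208.06 mm². Layer 123 (z = 12.3): the r=8 cylinder gives a regular 16-gon of circumradius 8 (constant along its height) (area = (16/2)·8.000²·sin(360°/16) = 195.93 mm²); the sphere at (1, 12) is absent (|z−center|=13.200 > r=10); Taking the union: only the r=8 cylinder is present, so the union is just that shape — area = 195.93 mm²; (rotated 45° about Z; rotation is an isometry so areas/perimeters/island counts are preserved). So its area = 195.93 mm². Layer 157 is larger (208.06 vs 195.93 mm²).

layer 157 (z = 15.7 mm)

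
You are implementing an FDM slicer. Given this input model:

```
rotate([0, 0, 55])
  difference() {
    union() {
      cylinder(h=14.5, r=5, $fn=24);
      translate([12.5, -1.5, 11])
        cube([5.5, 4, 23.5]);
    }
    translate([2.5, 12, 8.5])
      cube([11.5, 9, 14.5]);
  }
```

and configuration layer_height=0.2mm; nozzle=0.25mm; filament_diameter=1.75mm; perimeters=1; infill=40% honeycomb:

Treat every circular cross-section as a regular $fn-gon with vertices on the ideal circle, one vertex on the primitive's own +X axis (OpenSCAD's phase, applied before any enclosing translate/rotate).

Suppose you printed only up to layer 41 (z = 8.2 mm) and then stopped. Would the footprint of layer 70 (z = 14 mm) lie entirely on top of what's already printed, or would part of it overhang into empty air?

Compare the two slices. At z = 8.2: the cylinder: section is a regular 24-gon, circumradius r=5 (area = (24/2)·5.000²·sin(360°/24) = 77.65 mm²); the cube at (12.5, -1.5) does not reach this height (z outside [11, 34.5]); Taking the union: only the r=5 cylinder is present, so the union is just that shape — area = 77.65 mm²; the cube at (2.5, 12) does not reach this height (z outside [8.5, 23]); After the difference (first − rest): none of the subtracted shapes is present at this height, so that combined region is unchanged — area = 77.65 mm²; (whole slice rotated 55° about Z — lengths, areas and connectivity unchanged). At z = 14: the cylinder: section is a regular 24-gon, circumradius r=5 (area = (24/2)·5.000²·sin(360°/24) = 77.65 mm²); the 5.5×4 cube at (12.5, -1.5) contributes its full rectangle (area 22.00 mm²); Merging all regions: the 2 present regions are separate (no shared area or edge), so areas and boundary lengths simply add and each stays a separate island — area = 99.65 mm²; the 11.5×9 cube at (2.5, 12) contributes its full rectangle (area 103.50 mm²); Taking the first minus the rest: starting from the result so far (99.65 mm²), the 11.5×9 cube at (2.5, 12) misses the remaining region (no effect) — area = 99.65 mm²; (rotated 55° about Z; rotation is an isometry so areas/perimeters/island counts are preserved). Checking containment: at z = 14 the cross-section extends beyond the z = 8.2 cross-section by about 22.00 mm².

part overhangs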